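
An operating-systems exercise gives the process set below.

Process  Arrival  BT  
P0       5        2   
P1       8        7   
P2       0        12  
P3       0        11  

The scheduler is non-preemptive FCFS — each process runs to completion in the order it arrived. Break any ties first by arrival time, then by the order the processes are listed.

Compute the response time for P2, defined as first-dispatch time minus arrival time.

Schedule: | P2 0-12 | P3 12-23 | P0 23-25 | P1 25-32 |
Completion: P0=25  P1=32  P2=12  P3=23
Turnaround (C−A): P0=20  P1=24  P2=12  P3=23
Response(P2) = first start − arrival = 0 − 0 = 0

0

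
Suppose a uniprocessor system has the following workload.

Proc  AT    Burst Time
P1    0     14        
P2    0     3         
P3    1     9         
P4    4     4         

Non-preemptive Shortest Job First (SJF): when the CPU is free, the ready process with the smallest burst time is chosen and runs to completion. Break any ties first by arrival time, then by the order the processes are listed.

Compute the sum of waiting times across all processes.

26

Gantt: | P2 0-3 | P3 3-12 | P4 12-16 | P1 16-30 |
Completion: P1=30  P2=3  P3=12  P4=16
Waiting = turnaround − burst: P1=16, P2=0, P3=2, P4=8
Total waiting = 16 + 0 + 2 + 8 = 26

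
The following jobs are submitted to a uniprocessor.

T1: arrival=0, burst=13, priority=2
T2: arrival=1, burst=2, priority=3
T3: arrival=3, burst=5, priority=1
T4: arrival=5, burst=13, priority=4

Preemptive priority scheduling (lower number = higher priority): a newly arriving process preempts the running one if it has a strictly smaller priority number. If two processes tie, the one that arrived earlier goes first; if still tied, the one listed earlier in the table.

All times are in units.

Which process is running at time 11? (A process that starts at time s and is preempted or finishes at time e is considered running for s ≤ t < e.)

T1

Schedule: | T1 0-3 | T3 3-8 | T1 8-18 | T2 18-20 | T4 20-33 |
Completion: T1=18  T2=20  T3=8  T4=33
Turnaround (C−A): T1=18  T2=19  T3=5  T4=28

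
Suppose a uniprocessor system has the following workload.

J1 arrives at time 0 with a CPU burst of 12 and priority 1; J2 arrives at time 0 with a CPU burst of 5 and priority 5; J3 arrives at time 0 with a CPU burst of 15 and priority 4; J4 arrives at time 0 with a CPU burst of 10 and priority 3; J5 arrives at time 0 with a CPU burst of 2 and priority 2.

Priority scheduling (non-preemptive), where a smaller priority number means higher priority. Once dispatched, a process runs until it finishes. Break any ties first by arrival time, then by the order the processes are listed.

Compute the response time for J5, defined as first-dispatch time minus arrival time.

Timeline: | J1 0-12 | J5 12-14 | J4 14-24 | J3 24-39 | J2 39-44 |
Completion: J1=12  J2=44  J3=39  J4=24  J5=14
Turnaround (C−A): J1=12  J2=44  J3=39  J4=24  J5=14
Response(J5) = first start − arrival = 12 − 0 = 12

12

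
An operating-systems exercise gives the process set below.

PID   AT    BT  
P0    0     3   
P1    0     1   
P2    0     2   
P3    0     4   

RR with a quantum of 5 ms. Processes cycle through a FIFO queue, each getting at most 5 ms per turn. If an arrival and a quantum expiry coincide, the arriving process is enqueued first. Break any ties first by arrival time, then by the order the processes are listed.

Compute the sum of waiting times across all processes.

Gantt: | P0 0-3 | P1 3-4 | P2 4-6 | P3 6-10 |
Completion: P0=3  P1=4  P2=6  P3=10
Waiting = turnaround − burst: P0=0, P1=3, P2=4, P3=6
Total waiting = 0 + 3 + 4 + 6 = 13

13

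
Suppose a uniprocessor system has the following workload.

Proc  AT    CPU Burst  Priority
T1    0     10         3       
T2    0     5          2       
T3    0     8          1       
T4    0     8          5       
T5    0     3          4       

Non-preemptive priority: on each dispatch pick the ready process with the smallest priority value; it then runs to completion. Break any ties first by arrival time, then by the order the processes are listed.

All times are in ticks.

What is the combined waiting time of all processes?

70

Gantt: | T3 0-8 | T2 8-13 | T1 13-23 | T5 23-26 | T4 26-34 |
Completion: T1=23  T2=13  T3=8  T4=34  T5=26
Turnaround (C−A): T1=23  T2=13  T3=8  T4=34  T5=26
Waiting = turnaround − burst: T1=13, T2=8, T3=0, T4=26, T5=23
Total waiting = 13 + 8 + 0 + 26 + 23 = 70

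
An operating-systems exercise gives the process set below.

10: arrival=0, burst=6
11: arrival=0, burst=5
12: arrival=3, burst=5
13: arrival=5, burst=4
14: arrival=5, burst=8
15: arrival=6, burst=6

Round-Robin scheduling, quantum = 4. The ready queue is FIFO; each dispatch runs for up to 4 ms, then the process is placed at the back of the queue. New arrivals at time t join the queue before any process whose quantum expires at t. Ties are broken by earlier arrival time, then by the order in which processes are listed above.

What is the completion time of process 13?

Schedule: | 10 0-4 | 11 4-8 | 12 8-12 | 10 12-14 | 13 14-18 | 14 18-22 | 15 22-26 | 11 26-27 | 12 27-28 | 14 28-32 | 15 32-34 |
Completion: 10=14  11=27  12=28  13=18  14=32  15=34

18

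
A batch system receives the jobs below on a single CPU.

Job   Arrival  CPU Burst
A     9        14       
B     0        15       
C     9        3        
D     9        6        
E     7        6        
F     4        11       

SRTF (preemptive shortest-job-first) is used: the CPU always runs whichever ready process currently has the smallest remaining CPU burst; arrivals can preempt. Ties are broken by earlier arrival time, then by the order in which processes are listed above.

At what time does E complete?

16

Schedule: | B 0-7 | E 7-9 | C 9-12 | E 12-16 | D 16-22 | B 22-30 | F 30-41 | A 41-55 |
Completion: A=55  B=30  C=12  D=22  E=16  F=41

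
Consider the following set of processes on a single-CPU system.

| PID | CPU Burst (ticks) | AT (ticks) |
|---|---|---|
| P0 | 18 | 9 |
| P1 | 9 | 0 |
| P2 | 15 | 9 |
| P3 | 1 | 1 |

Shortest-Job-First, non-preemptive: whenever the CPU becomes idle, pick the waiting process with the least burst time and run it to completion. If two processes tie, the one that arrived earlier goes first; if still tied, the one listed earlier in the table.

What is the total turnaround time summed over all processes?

68

Gantt: | P1 0-9 | P3 9-10 | P2 10-25 | P0 25-43 |
Completion: P0=43  P1=9  P2=25  P3=10
Turnaround (C−A): P0=34  P1=9  P2=16  P3=9
Turnaround = completion − arrival: P0=34, P1=9, P2=16, P3=9
Total turnaround = 34 + 9 + 16 + 9 = 68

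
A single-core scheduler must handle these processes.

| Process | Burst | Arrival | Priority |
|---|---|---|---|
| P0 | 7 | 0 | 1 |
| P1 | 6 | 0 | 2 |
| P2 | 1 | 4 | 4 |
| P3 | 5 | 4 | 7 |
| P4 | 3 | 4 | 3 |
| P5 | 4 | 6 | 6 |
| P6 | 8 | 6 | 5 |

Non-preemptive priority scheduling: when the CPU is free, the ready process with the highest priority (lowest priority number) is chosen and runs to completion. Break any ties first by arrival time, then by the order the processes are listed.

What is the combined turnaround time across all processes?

Schedule: | P0 0-7 | P1 7-13 | P4 13-16 | P2 16-17 | P6 17-25 | P5 25-29 | P3 29-34 |
Completion: P0=7  P1=13  P2=17  P3=34  P4=16  P5=29  P6=25
Turnaround = completion − arrival: P0=7, P1=13, P2=13, P3=30, P4=12, P5=23, P6=19
Total turnaround = 7 + 13 + 13 + 30 + 12 + 23 + 19 = 117

117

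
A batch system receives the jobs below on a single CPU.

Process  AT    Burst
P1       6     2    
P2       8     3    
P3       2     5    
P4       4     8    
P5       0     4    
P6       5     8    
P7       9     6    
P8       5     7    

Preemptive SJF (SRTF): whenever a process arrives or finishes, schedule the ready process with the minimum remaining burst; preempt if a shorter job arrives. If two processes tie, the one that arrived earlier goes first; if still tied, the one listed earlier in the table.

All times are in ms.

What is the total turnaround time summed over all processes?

Schedule: | P5 0-4 | P3 4-6 | P1 6-8 | P3 8-11 | P2 11-14 | P7 14-20 | P8 20-27 | P4 27-35 | P6 35-43 |
Completion: P1=8  P2=14  P3=11  P4=35  P5=4  P6=43  P7=20  P8=27
Turnaround = completion − arrival: P1=2, P2=6, P3=9, P4=31, P5=4, P6=38, P7=11, P8=22
Total turnaround = 2 + 6 + 9 + 31 + 4 + 38 + 11 + 22 = 123

123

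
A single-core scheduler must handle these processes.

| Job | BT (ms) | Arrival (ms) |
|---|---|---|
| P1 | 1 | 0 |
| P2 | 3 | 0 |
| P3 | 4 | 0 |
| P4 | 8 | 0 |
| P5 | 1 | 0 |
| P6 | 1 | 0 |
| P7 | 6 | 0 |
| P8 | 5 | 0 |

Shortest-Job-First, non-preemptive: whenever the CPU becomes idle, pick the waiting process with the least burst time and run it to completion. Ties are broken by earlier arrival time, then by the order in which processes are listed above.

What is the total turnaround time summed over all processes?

Schedule: | P1 0-1 | P5 1-2 | P6 2-3 | P2 3-6 | P3 6-10 | P8 10-15 | P7 15-21 | P4 21-29 |
Completion: P1=1  P2=6  P3=10  P4=29  P5=2  P6=3  P7=21  P8=15
Turnaround (C−A): P1=1  P2=6  P3=10  P4=29  P5=2  P6=3  P7=21  P8=15
Turnaround = completion − arrival: P1=1, P2=6, P3=10, P4=29, P5=2, P6=3, P7=21, P8=15
Total turnaround = 1 + 6 + 10 + 29 + 2 + 3 + 21 + 15 = 87

87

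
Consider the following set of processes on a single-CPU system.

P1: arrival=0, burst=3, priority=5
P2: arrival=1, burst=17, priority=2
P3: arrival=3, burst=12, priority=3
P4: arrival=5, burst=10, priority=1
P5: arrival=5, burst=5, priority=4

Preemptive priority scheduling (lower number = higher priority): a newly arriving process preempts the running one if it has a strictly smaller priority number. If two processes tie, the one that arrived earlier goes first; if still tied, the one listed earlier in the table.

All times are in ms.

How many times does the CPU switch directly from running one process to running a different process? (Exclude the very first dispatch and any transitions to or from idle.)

6

Gantt: | P1 0-1 | P2 1-5 | P4 5-15 | P2 15-28 | P3 28-40 | P5 40-45 | P1 45-47 |
Completion: P1=47  P2=28  P3=40  P4=15  P5=45
Turnaround (C−A): P1=47  P2=27  P3=37  P4=10  P5=40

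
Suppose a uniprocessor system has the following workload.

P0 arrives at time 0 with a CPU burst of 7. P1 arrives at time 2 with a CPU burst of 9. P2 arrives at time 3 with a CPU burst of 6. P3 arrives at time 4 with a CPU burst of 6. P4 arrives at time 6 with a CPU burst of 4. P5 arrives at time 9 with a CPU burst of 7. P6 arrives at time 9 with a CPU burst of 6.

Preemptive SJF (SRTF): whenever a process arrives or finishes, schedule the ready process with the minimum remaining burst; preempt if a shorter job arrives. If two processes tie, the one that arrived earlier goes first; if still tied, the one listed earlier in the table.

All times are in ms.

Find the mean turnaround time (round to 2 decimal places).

Timeline: | P0 0-7 | P4 7-11 | P2 11-17 | P3 17-23 | P6 23-29 | P5 29-36 | P1 36-45 |
Completion: P0=7  P1=45  P2=17  P3=23  P4=11  P5=36  P6=29
Turnaround (C−A): P0=7  P1=43  P2=14  P3=19  P4=5  P5=27  P6=20
Turnaround times: P0=7, P1=43, P2=14, P3=19, P4=5, P5=27, P6=20
Average turnaround = (7+43+14+19+5+27+20) / 7 = 135/7 = 19.29

19.29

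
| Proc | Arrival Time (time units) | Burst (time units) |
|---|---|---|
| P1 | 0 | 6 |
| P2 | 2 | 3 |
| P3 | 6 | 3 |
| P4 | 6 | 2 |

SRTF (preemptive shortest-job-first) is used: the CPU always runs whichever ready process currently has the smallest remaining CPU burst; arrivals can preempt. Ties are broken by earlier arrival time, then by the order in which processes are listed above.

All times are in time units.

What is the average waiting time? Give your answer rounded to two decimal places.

2.50

Gantt: | P1 0-2 | P2 2-5 | P1 5-6 | P4 6-8 | P1 8-11 | P3 11-14 |
Completion: P1=11  P2=5  P3=14  P4=8
Waiting times: P1=5, P2=0, P3=5, P4=0
Average waiting = (5+0+5+0) / 4 = 10/4 = 2.50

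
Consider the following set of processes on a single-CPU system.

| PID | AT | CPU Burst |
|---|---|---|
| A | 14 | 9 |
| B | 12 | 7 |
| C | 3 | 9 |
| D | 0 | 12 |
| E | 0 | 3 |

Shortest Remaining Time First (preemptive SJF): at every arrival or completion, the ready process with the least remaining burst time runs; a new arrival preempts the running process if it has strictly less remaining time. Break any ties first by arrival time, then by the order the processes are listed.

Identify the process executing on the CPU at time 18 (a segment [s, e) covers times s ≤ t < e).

Timeline: | E 0-3 | C 3-12 | B 12-19 | A 19-28 | D 28-40 |
Completion: A=28  B=19  C=12  D=40  E=3
Turnaround (C−A): A=14  B=7  C=9  D=40  E=3

B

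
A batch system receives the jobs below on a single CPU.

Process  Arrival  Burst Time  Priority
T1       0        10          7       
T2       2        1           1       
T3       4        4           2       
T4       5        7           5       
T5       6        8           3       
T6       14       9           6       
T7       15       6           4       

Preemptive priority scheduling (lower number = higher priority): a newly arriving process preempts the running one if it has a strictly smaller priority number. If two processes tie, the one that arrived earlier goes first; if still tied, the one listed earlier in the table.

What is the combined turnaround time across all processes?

115

Gantt: | T1 0-2 | T2 2-3 | T1 3-4 | T3 4-8 | T5 8-16 | T7 16-22 | T4 22-29 | T6 29-38 | T1 38-45 |
Completion: T1=45  T2=3  T3=8  T4=29  T5=16  T6=38  T7=22
Turnaround (C−A): T1=45  T2=1  T3=4  T4=24  T5=10  T6=24  T7=7
Turnaround = completion − arrival: T1=45, T2=1, T3=4, T4=24, T5=10, T6=24, T7=7
Total turnaround = 45 + 1 + 4 + 24 + 10 + 24 + 7 = 115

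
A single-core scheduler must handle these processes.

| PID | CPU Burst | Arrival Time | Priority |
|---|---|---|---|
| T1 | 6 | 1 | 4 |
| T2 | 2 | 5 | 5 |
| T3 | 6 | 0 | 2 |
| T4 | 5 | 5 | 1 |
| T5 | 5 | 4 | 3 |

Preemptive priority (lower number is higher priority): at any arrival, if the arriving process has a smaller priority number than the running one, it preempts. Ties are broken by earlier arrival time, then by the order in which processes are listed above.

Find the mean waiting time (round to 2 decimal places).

Gantt: | T3 0-5 | T4 5-10 | T3 10-11 | T5 11-16 | T1 16-22 | T2 22-24 |
Completion: T1=22  T2=24  T3=11  T4=10  T5=16
Waiting times: T1=15, T2=17, T3=5, T4=0, T5=7
Average waiting = (15+17+5+0+7) / 5 = 44/5 = 8.80

8.80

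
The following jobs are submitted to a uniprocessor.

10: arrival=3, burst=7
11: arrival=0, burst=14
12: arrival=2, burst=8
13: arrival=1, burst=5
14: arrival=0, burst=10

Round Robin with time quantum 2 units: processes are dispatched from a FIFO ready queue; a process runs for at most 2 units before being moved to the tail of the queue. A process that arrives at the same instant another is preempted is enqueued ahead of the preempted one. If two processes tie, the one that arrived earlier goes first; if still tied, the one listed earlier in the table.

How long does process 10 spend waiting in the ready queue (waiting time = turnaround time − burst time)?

28

Timeline: | 11 0-2 | 14 2-4 | 13 4-6 | 12 6-8 | 11 8-10 | 10 10-12 | 14 12-14 | 13 14-16 | 12 16-18 | 11 18-20 | 10 20-22 | 14 22-24 | 13 24-25 | 12 25-27 | 11 27-29 | 10 29-31 | 14 31-33 | 12 33-35 | 11 35-37 | 10 37-38 | 14 38-40 | 11 40-44 |
Completion: 10=38  11=44  12=35  13=25  14=40
Waiting(10) = turnaround − burst = 35 − 7 = 28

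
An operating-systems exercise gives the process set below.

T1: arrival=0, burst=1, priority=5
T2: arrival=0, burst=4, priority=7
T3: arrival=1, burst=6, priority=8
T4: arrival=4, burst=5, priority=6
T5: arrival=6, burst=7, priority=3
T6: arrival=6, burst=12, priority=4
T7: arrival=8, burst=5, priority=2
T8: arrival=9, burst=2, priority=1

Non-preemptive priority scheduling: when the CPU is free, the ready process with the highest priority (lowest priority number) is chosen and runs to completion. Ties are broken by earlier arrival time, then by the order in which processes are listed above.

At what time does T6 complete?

Schedule: | T1 0-1 | T2 1-5 | T4 5-10 | T8 10-12 | T7 12-17 | T5 17-24 | T6 24-36 | T3 36-42 |
Completion: T1=1  T2=5  T3=42  T4=10  T5=24  T6=36  T7=17  T8=12
Turnaround (C−A): T1=1  T2=5  T3=41  T4=6  T5=18  T6=30  T7=9  T8=3

36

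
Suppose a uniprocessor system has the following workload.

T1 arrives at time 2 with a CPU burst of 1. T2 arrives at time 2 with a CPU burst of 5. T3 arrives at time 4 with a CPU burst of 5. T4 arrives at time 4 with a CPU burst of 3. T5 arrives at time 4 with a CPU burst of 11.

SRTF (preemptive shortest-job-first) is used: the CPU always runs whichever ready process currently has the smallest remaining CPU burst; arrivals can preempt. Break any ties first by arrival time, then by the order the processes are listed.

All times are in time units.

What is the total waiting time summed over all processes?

23

Gantt: | idle 0-2 | T1 2-3 | T2 3-4 | T4 4-7 | T2 7-11 | T3 11-16 | T5 16-27 |
Completion: T1=3  T2=11  T3=16  T4=7  T5=27
Turnaround (C−A): T1=1  T2=9  T3=12  T4=3  T5=23
Waiting = turnaround − burst: T1=0, T2=4, T3=7, T4=0, T5=12
Total waiting = 0 + 4 + 7 + 0 + 12 = 23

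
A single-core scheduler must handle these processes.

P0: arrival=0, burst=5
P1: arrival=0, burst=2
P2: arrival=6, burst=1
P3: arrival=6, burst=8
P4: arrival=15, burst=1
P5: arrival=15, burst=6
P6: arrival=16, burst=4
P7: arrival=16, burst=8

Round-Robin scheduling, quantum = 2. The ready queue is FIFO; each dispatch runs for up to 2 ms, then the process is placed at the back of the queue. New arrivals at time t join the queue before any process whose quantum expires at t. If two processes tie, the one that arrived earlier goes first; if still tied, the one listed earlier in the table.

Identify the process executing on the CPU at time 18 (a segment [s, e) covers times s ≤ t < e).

Timeline: | P0 0-2 | P1 2-4 | P0 4-6 | P2 6-7 | P3 7-9 | P0 9-10 | P3 10-16 | P4 16-17 | P5 17-19 | P6 19-21 | P7 21-23 | P5 23-25 | P6 25-27 | P7 27-29 | P5 29-31 | P7 31-35 |
Completion: P0=10  P1=4  P2=7  P3=16  P4=17  P5=31  P6=27  P7=35
Turnaround (C−A): P0=10  P1=4  P2=1  P3=10  P4=2  P5=16  P6=11  P7=19

P5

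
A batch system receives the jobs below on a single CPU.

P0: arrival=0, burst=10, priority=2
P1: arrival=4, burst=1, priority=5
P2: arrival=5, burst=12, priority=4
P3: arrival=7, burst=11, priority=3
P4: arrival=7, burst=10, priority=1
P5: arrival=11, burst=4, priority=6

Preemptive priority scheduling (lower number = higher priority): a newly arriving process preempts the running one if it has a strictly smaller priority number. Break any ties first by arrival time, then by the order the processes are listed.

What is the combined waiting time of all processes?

121

Timeline: | P0 0-7 | P4 7-17 | P0 17-20 | P3 20-31 | P2 31-43 | P1 43-44 | P5 44-48 |
Completion: P0=20  P1=44  P2=43  P3=31  P4=17  P5=48
Turnaround (C−A): P0=20  P1=40  P2=38  P3=24  P4=10  P5=37
Waiting = turnaround − burst: P0=10, P1=39, P2=26, P3=13, P4=0, P5=33
Total waiting = 10 + 39 + 26 + 13 + 0 + 33 = 121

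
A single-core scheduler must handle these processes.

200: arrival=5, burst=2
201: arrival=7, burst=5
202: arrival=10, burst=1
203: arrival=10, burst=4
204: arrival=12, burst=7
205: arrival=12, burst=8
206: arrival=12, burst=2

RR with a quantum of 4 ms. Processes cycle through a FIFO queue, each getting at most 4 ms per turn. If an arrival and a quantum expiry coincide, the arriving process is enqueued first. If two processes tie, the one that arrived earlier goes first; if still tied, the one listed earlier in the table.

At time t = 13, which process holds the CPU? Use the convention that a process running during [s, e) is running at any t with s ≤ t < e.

Schedule: | idle 0-5 | 200 5-7 | 201 7-11 | 202 11-12 | 203 12-16 | 201 16-17 | 204 17-21 | 205 21-25 | 206 25-27 | 204 27-30 | 205 30-34 |
Completion: 200=7  201=17  202=12  203=16  204=30  205=34  206=27
Turnaround (C−A): 200=2  201=10  202=2  203=6  204=18  205=22  206=15

203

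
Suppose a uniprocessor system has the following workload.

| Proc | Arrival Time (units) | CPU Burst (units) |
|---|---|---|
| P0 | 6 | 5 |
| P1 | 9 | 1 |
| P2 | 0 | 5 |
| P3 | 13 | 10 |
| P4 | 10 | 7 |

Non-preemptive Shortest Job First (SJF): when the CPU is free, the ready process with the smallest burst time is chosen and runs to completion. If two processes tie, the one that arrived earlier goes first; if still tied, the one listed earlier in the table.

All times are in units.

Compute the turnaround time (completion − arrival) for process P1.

3

Gantt: | P2 0-5 | idle 5-6 | P0 6-11 | P1 11-12 | P4 12-19 | P3 19-29 |
Completion: P0=11  P1=12  P2=5  P3=29  P4=19
Turnaround (C−A): P0=5  P1=3  P2=5  P3=16  P4=9
Turnaround(P1) = completion − arrival = 12 − 9 = 3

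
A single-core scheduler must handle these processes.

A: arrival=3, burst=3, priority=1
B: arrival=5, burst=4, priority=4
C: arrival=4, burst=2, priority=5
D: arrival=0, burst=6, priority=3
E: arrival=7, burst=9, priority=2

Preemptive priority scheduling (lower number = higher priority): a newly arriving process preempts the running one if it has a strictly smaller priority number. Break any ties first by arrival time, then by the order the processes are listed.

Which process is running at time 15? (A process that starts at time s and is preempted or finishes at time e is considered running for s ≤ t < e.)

E

Timeline: | D 0-3 | A 3-6 | D 6-7 | E 7-16 | D 16-18 | B 18-22 | C 22-24 |
Completion: A=6  B=22  C=24  D=18  E=16
Turnaround (C−A): A=3  B=17  C=20  D=18  E=9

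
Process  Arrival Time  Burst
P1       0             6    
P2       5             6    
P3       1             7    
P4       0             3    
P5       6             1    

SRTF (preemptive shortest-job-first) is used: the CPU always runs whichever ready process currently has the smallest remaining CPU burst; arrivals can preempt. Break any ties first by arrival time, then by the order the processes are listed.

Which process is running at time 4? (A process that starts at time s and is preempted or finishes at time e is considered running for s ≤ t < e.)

P1

Schedule: | P4 0-3 | P1 3-6 | P5 6-7 | P1 7-10 | P2 10-16 | P3 16-23 |
Completion: P1=10  P2=16  P3=23  P4=3  P5=7
Turnaround (C−A): P1=10  P2=11  P3=22  P4=3  P5=1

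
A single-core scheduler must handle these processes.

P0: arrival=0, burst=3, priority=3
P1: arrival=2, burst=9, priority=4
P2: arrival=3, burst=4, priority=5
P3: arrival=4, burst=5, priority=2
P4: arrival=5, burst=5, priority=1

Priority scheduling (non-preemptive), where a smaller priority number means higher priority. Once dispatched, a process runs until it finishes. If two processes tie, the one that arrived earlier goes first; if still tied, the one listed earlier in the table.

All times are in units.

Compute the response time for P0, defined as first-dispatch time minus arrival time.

Gantt: | P0 0-3 | P1 3-12 | P4 12-17 | P3 17-22 | P2 22-26 |
Completion: P0=3  P1=12  P2=26  P3=22  P4=17
Turnaround (C−A): P0=3  P1=10  P2=23  P3=18  P4=12
Response(P0) = first start − arrival = 0 − 0 = 0

0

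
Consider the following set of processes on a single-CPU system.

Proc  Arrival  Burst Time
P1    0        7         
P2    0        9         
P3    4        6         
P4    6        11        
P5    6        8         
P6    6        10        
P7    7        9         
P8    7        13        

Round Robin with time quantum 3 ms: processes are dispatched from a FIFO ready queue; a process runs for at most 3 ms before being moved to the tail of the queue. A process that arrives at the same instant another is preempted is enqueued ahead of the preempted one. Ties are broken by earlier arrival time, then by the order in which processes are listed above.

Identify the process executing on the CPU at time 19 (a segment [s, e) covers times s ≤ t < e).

Timeline: | P1 0-3 | P2 3-6 | P1 6-9 | P3 9-12 | P4 12-15 | P5 15-18 | P6 18-21 | P2 21-24 | P7 24-27 | P8 27-30 | P1 30-31 | P3 31-34 | P4 34-37 | P5 37-40 | P6 40-43 | P2 43-46 | P7 46-49 | P8 49-52 | P4 52-55 | P5 55-57 | P6 57-60 | P7 60-63 | P8 63-66 | P4 66-68 | P6 68-69 | P8 69-73 |
Completion: P1=31  P2=46  P3=34  P4=68  P5=57  P6=69  P7=63  P8=73
Turnaround (C−A): P1=31  P2=46  P3=30  P4=62  P5=51  P6=63  P7=56  P8=66

P6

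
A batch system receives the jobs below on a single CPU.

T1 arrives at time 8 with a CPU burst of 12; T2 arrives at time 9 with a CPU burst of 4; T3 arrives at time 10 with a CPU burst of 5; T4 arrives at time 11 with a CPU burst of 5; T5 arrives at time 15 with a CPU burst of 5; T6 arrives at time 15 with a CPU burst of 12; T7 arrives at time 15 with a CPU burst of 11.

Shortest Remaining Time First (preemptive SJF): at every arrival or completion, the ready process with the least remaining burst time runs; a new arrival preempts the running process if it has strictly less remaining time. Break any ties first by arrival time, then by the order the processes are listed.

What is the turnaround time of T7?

Schedule: | idle 0-8 | T1 8-9 | T2 9-13 | T3 13-18 | T4 18-23 | T5 23-28 | T1 28-39 | T7 39-50 | T6 50-62 |
Completion: T1=39  T2=13  T3=18  T4=23  T5=28  T6=62  T7=50
Turnaround (C−A): T1=31  T2=4  T3=8  T4=12  T5=13  T6=47  T7=35
Turnaround(T7) = completion − arrival = 50 − 15 = 35

35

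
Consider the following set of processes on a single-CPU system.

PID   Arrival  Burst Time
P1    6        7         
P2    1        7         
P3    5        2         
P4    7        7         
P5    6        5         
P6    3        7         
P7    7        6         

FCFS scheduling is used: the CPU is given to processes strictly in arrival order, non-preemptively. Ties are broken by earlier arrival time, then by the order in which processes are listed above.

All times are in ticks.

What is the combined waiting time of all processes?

Schedule: | idle 0-1 | P2 1-8 | P6 8-15 | P3 15-17 | P1 17-24 | P5 24-29 | P4 29-36 | P7 36-42 |
Completion: P1=24  P2=8  P3=17  P4=36  P5=29  P6=15  P7=42
Waiting = turnaround − burst: P1=11, P2=0, P3=10, P4=22, P5=18, P6=5, P7=29
Total waiting = 11 + 0 + 10 + 22 + 18 + 5 + 29 = 95

95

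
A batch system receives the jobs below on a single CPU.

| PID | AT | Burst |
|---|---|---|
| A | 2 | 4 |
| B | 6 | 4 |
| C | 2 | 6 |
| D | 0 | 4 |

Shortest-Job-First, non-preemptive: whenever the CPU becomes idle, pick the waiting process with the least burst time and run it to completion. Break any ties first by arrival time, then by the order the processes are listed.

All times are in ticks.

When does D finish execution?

Gantt: | D 0-4 | A 4-8 | B 8-12 | C 12-18 |
Completion: A=8  B=12  C=18  D=4

4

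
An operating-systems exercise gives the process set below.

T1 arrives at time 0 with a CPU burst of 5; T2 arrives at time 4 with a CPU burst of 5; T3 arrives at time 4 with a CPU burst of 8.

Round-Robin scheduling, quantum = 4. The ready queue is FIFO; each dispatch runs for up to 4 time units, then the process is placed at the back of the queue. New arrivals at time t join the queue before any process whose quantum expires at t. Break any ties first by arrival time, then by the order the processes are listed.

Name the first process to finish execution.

T1

Gantt: | T1 0-4 | T2 4-8 | T3 8-12 | T1 12-13 | T2 13-14 | T3 14-18 |
Completion: T1=13  T2=14  T3=18
Turnaround (C−A): T1=13  T2=10  T3=14
Finish order: T1 → T2 → T3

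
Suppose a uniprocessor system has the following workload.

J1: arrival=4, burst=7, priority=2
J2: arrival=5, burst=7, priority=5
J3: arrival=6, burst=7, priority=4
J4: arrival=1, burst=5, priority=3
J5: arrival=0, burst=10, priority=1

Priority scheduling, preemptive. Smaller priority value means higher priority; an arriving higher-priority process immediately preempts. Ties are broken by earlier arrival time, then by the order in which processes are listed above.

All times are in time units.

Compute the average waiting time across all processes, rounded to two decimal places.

12.40

Timeline: | J5 0-10 | J1 10-17 | J4 17-22 | J3 22-29 | J2 29-36 |
Completion: J1=17  J2=36  J3=29  J4=22  J5=10
Waiting times: J1=6, J2=24, J3=16, J4=16, J5=0
Average waiting = (6+24+16+16+0) / 5 = 62/5 = 12.40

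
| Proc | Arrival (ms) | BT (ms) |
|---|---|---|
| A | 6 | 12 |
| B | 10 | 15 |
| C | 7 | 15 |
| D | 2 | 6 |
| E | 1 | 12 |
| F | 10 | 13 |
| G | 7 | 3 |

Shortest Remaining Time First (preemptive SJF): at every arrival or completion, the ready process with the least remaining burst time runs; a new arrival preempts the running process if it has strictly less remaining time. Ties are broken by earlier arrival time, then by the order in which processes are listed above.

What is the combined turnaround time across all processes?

Gantt: | idle 0-1 | E 1-2 | D 2-8 | G 8-11 | E 11-22 | A 22-34 | F 34-47 | C 47-62 | B 62-77 |
Completion: A=34  B=77  C=62  D=8  E=22  F=47  G=11
Turnaround (C−A): A=28  B=67  C=55  D=6  E=21  F=37  G=4
Turnaround = completion − arrival: A=28, B=67, C=55, D=6, E=21, F=37, G=4
Total turnaround = 28 + 67 + 55 + 6 + 21 + 37 + 4 = 218

218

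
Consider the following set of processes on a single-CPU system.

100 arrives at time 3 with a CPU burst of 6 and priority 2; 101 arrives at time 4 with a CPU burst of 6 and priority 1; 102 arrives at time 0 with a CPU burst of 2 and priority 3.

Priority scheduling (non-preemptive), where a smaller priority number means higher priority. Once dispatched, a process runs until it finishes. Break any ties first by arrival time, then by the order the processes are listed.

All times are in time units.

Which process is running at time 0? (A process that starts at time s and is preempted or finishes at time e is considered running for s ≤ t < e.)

102

Schedule: | 102 0-2 | idle 2-3 | 100 3-9 | 101 9-15 |
Completion: 100=9  101=15  102=2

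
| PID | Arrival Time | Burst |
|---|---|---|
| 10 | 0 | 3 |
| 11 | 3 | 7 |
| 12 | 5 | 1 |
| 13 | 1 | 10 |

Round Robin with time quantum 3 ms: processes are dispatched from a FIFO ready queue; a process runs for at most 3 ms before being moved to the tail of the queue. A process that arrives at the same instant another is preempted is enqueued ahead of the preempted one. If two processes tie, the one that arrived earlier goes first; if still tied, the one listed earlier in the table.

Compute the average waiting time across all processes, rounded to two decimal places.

6.00

Gantt: | 10 0-3 | 13 3-6 | 11 6-9 | 12 9-10 | 13 10-13 | 11 13-16 | 13 16-19 | 11 19-20 | 13 20-21 |
Completion: 10=3  11=20  12=10  13=21
Waiting times: 10=0, 11=10, 12=4, 13=10
Average waiting = (0+10+4+10) / 4 = 24/4 = 6.00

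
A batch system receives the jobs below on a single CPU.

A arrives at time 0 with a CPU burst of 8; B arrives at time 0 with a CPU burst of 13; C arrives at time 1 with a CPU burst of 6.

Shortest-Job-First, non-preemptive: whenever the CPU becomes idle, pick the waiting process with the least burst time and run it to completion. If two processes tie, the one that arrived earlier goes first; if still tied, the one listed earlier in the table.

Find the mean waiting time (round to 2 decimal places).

7.00

Gantt: | A 0-8 | C 8-14 | B 14-27 |
Completion: A=8  B=27  C=14
Waiting times: A=0, B=14, C=7
Average waiting = (0+14+7) / 3 = 21/3 = 7.00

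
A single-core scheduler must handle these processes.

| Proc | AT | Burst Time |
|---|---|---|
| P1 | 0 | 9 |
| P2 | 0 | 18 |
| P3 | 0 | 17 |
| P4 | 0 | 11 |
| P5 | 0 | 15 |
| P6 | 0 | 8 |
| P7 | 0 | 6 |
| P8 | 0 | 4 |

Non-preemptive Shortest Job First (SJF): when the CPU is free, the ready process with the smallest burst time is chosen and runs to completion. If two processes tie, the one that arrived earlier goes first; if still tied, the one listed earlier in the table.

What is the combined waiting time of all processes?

220

Schedule: | P8 0-4 | P7 4-10 | P6 10-18 | P1 18-27 | P4 27-38 | P5 38-53 | P3 53-70 | P2 70-88 |
Completion: P1=27  P2=88  P3=70  P4=38  P5=53  P6=18  P7=10  P8=4
Turnaround (C−A): P1=27  P2=88  P3=70  P4=38  P5=53  P6=18  P7=10  P8=4
Waiting = turnaround − burst: P1=18, P2=70, P3=53, P4=27, P5=38, P6=10, P7=4, P8=0
Total waiting = 18 + 70 + 53 + 27 + 38 + 10 + 4 + 0 = 220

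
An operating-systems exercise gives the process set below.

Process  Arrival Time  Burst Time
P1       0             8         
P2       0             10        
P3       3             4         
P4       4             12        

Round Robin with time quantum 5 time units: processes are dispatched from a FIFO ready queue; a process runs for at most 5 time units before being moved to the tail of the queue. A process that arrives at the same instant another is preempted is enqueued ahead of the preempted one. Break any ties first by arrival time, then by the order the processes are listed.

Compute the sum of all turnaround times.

Gantt: | P1 0-5 | P2 5-10 | P3 10-14 | P4 14-19 | P1 19-22 | P2 22-27 | P4 27-34 |
Completion: P1=22  P2=27  P3=14  P4=34
Turnaround (C−A): P1=22  P2=27  P3=11  P4=30
Turnaround = completion − arrival: P1=22, P2=27, P3=11, P4=30
Total turnaround = 22 + 27 + 11 + 30 = 90

90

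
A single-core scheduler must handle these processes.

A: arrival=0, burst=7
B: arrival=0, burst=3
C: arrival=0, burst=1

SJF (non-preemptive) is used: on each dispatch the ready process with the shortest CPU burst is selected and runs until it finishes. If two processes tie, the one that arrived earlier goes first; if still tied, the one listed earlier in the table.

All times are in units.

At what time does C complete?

Schedule: | C 0-1 | B 1-4 | A 4-11 |
Completion: A=11  B=4  C=1
Turnaround (C−A): A=11  B=4  C=1

1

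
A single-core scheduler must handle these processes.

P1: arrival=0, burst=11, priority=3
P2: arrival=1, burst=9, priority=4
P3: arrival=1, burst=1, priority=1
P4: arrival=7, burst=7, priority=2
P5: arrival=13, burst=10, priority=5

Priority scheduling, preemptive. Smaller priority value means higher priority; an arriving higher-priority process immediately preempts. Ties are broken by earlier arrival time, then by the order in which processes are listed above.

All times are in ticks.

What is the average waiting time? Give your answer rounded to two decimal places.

Schedule: | P1 0-1 | P3 1-2 | P1 2-7 | P4 7-14 | P1 14-19 | P2 19-28 | P5 28-38 |
Completion: P1=19  P2=28  P3=2  P4=14  P5=38
Waiting times: P1=8, P2=18, P3=0, P4=0, P5=15
Average waiting = (8+18+0+0+15) / 5 = 41/5 = 8.20

8.20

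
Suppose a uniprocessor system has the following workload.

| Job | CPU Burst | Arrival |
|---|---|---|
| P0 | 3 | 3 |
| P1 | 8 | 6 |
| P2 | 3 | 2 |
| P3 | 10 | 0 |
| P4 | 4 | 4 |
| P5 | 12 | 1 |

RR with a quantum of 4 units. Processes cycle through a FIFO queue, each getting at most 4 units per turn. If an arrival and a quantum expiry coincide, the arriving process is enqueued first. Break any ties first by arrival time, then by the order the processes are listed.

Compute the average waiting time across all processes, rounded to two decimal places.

15.83

Timeline: | P3 0-4 | P5 4-8 | P2 8-11 | P0 11-14 | P4 14-18 | P3 18-22 | P1 22-26 | P5 26-30 | P3 30-32 | P1 32-36 | P5 36-40 |
Completion: P0=14  P1=36  P2=11  P3=32  P4=18  P5=40
Waiting times: P0=8, P1=22, P2=6, P3=22, P4=10, P5=27
Average waiting = (8+22+6+22+10+27) / 6 = 95/6 = 15.83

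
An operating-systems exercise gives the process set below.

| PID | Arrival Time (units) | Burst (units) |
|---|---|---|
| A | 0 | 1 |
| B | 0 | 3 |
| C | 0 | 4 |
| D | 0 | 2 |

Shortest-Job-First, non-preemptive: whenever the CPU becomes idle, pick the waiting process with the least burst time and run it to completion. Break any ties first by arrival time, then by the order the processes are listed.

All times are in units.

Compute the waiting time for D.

1

Schedule: | A 0-1 | D 1-3 | B 3-6 | C 6-10 |
Completion: A=1  B=6  C=10  D=3
Waiting(D) = turnaround − burst = 3 − 2 = 1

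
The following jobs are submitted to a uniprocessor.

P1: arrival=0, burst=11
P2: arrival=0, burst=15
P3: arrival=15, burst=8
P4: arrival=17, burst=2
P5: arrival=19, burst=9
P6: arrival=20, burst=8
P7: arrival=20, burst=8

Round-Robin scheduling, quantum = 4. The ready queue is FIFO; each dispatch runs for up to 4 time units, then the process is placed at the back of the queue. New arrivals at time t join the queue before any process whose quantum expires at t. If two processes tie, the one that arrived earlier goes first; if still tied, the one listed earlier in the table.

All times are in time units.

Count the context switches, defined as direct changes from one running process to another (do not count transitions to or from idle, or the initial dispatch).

16

Schedule: | P1 0-4 | P2 4-8 | P1 8-12 | P2 12-16 | P1 16-19 | P3 19-23 | P2 23-27 | P4 27-29 | P5 29-33 | P6 33-37 | P7 37-41 | P3 41-45 | P2 45-48 | P5 48-52 | P6 52-56 | P7 56-60 | P5 60-61 |
Completion: P1=19  P2=48  P3=45  P4=29  P5=61  P6=56  P7=60
Turnaround (C−A): P1=19  P2=48  P3=30  P4=12  P5=42  P6=36  P7=40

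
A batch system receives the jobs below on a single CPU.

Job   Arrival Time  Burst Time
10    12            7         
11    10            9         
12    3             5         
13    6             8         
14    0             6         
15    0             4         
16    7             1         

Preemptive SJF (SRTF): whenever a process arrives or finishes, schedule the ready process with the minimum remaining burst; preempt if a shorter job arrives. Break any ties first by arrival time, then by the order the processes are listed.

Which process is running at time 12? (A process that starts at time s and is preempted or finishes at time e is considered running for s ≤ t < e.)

14

Schedule: | 15 0-4 | 12 4-7 | 16 7-8 | 12 8-10 | 14 10-16 | 10 16-23 | 13 23-31 | 11 31-40 |
Completion: 10=23  11=40  12=10  13=31  14=16  15=4  16=8
Turnaround (C−A): 10=11  11=30  12=7  13=25  14=16  15=4  16=1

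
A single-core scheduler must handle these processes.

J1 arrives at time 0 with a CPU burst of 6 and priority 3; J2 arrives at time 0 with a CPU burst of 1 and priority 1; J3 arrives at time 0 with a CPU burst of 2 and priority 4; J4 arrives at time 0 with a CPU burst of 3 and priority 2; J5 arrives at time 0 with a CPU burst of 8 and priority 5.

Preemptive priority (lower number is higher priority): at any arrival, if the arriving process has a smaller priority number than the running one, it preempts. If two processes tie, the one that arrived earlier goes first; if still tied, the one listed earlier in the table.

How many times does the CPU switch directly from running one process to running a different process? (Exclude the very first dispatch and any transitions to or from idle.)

Schedule: | J2 0-1 | J4 1-4 | J1 4-10 | J3 10-12 | J5 12-20 |
Completion: J1=10  J2=1  J3=12  J4=4  J5=20
Turnaround (C−A): J1=10  J2=1  J3=12  J4=4  J5=20

4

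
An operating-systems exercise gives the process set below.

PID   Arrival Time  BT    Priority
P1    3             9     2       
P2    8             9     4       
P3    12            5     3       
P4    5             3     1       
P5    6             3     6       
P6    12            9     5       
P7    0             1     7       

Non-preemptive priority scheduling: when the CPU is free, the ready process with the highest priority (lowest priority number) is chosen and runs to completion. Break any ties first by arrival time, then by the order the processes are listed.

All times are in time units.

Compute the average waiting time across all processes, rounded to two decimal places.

10.14

Schedule: | P7 0-1 | idle 1-3 | P1 3-12 | P4 12-15 | P3 15-20 | P2 20-29 | P6 29-38 | P5 38-41 |
Completion: P1=12  P2=29  P3=20  P4=15  P5=41  P6=38  P7=1
Turnaround (C−A): P1=9  P2=21  P3=8  P4=10  P5=35  P6=26  P7=1
Waiting times: P1=0, P2=12, P3=3, P4=7, P5=32, P6=17, P7=0
Average waiting = (0+12+3+7+32+17+0) / 7 = 71/7 = 10.14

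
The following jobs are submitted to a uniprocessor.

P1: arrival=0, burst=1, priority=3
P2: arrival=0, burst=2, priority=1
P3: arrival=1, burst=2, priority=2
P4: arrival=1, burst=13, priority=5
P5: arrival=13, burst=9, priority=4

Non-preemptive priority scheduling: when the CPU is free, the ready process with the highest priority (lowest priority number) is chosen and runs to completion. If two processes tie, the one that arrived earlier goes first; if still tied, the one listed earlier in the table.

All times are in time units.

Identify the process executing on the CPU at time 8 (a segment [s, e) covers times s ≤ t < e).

Timeline: | P2 0-2 | P3 2-4 | P1 4-5 | P4 5-18 | P5 18-27 |
Completion: P1=5  P2=2  P3=4  P4=18  P5=27

P4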